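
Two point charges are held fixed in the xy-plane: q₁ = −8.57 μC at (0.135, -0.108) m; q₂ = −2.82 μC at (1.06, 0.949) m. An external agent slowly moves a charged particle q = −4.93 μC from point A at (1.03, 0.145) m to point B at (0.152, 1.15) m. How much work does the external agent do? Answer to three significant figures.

For quasistatic motion the external work equals the change in potential energy: W_ext = qΔV = q(V_B − V_A).
At A: distances to the source charges are 0.930 m, 0.805 m; V_A = Σ kqᵢ/rᵢ = -1.14×10⁵ V.
At B: distances to the source charges are 1.26 m, 0.930 m; V_B = Σ kqᵢ/rᵢ = -8.85×10⁴ V.
ΔV = V_B − V_A = 2.58×10⁴ V.
W_ext = qΔV = (-4.93×10⁻⁶ C)(2.58×10⁴ V) = -0.127 J.

-0.127 J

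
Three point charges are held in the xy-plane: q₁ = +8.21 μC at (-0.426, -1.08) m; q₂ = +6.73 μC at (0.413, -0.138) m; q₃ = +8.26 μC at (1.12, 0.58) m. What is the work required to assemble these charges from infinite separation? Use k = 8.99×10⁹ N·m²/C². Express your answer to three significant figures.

1.16 J

The work to assemble the configuration equals its total potential energy, U = Σ kqᵢqⱼ/rᵢⱼ over all pairs.
Pair separations: r₁₂ = 1.26 m, r₁₃ = 2.27 m, r₂₃ = 1.01 m.
U = (0.394) + (0.269) + (0.496) = 1.16 J.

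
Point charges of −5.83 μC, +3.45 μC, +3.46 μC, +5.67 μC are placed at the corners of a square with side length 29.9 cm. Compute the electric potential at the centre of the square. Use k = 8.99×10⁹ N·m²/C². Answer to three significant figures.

Electric potential is a scalar, so the contributions from each charge add algebraically: V = Σ kqᵢ/rᵢ.
The distance from each corner to the centre is a√2/2 = 0.211 m.
V = k[(-5.83×10⁻⁶)/(0.211) + (3.45×10⁻⁶)/(0.211) + (3.46×10⁻⁶)/(0.211) + (5.67×10⁻⁶)/(0.211)] = 2.87×10⁵ V.

2.87×10⁵ V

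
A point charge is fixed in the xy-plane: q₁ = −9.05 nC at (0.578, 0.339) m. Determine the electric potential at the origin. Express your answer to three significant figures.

Electric potential is a scalar, so the contributions from each charge add algebraically: V = Σ kqᵢ/rᵢ.
Distances from the field point to each charge: r₁ = 0.670 m.
V = k[(-9.05×10⁻⁹)/(0.670)] = -121 V.

-121 V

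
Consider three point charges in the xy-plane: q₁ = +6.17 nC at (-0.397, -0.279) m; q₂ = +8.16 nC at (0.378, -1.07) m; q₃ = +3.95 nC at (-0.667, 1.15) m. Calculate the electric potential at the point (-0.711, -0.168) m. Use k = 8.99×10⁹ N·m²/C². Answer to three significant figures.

The total potential is the scalar sum of each charge's contribution, V = Σ kqᵢ/rᵢ.
Distances from the field point to each charge: r₁ = 0.333 m, r₂ = 1.41 m, r₃ = 1.32 m.
V = k[(6.17×10⁻⁹)/(0.333) + (8.16×10⁻⁹)/(1.41) + (3.95×10⁻⁹)/(1.32)] = 245 V.

245 V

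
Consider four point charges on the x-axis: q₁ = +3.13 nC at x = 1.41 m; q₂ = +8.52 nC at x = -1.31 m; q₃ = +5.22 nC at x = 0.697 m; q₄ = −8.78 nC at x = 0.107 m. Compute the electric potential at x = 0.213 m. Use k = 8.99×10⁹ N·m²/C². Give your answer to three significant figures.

Electric potential is a scalar, so the contributions from each charge add algebraically: V = Σ kqᵢ/rᵢ.
Distances from the field point to each charge: r₁ = 1.20 m, r₂ = 1.52 m, r₃ = 0.484 m, r₄ = 0.106 m.
V = k[(3.13×10⁻⁹)/(1.20) + (8.52×10⁻⁹)/(1.52) + (5.22×10⁻⁹)/(0.484) + (-8.78×10⁻⁹)/(0.106)] = -574 V.

-574 V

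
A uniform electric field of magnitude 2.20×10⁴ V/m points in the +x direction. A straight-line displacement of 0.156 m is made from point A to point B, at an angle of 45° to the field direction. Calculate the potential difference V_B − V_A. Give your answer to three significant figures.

Only the component of displacement along E changes the potential: ΔV = −E·d·cosθ.
ΔV = −(2.20×10⁴ V/m)(0.156 m)cos45° = -2430 V.

-2430 V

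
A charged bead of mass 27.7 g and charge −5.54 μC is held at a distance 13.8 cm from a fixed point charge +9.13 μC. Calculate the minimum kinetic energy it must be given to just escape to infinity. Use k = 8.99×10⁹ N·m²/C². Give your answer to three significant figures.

To just escape, total mechanical energy must reach zero at infinity: ½mv²_min + U = 0, so ½mv²_min = −U = |kQq|/r.
|U| = |kQq|/r = (8.99×10⁹ N·m²/C²)(9.13×10⁻⁶)(5.54×10⁻⁶)/(0.138) = 3.30 J.

3.30 J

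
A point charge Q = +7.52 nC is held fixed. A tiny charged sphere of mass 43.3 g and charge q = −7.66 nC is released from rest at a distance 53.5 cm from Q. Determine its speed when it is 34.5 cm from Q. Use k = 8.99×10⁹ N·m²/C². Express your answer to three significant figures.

Only the electrostatic force acts, so mechanical energy is conserved: ½mv² = U₁ − U₂ = kQq(1/r₁ − 1/r₂).
U₁ − U₂ = (8.99×10⁹ N·m²/C²)(7.52×10⁻⁹ C)(-7.66×10⁻⁹ C)(1/0.535 − 1/0.345) = 5.33×10⁻⁷ J.
v = √(2·5.33×10⁻⁷/0.0433) = 4.96×10⁻³ m/s.

4.96×10⁻³ m/s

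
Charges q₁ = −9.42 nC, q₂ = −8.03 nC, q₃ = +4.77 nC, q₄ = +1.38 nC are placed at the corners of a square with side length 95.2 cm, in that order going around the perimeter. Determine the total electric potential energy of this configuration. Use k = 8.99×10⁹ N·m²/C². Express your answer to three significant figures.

-8.20×10⁻⁸ J

The work to assemble the configuration equals its total potential energy, U = Σ kqᵢqⱼ/rᵢⱼ over all pairs.
The four side pairs have separation 0.952 m and the two diagonal pairs 1.35 m.
Summing all 6 pair terms gives U = -8.20×10⁻⁸ J.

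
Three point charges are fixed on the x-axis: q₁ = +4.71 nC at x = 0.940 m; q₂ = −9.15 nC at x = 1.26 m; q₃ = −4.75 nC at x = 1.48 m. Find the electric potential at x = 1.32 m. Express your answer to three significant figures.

-1530 V

Electric potential is a scalar, so the contributions from each charge add algebraically: V = Σ kqᵢ/rᵢ.
Distances from the field point to each charge: r₁ = 0.380 m, r₂ = 0.0600 m, r₃ = 0.160 m.
V = k[(4.71×10⁻⁹)/(0.380) + (-9.15×10⁻⁹)/(0.0600) + (-4.75×10⁻⁹)/(0.160)] = -1530 V.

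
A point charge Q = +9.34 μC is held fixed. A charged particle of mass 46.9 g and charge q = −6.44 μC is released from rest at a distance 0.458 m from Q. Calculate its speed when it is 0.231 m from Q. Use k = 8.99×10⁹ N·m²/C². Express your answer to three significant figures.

Only the electrostatic force acts, so mechanical energy is conserved: ½mv² = U₁ − U₂ = kQq(1/r₁ − 1/r₂).
U₁ − U₂ = (8.99×10⁹ N·m²/C²)(9.34×10⁻⁶ C)(-6.44×10⁻⁶ C)(1/0.458 − 1/0.231) = 1.16 J.
v = √(2·1.16/0.0469) = 7.03 m/s.

7.03 m/s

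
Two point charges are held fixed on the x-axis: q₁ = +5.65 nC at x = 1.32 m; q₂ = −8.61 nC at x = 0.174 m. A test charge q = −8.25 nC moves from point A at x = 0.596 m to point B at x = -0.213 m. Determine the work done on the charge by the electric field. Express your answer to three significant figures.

The work done by the electric force is W_field = −ΔU = −q(V_B − V_A) = q(V_A − V_B).
At A: distances to the source charges are 0.724 m, 0.422 m; V_A = Σ kqᵢ/rᵢ = -113 V.
At B: distances to the source charges are 1.53 m, 0.387 m; V_B = Σ kqᵢ/rᵢ = -167 V.
ΔV = V_B − V_A = -53.6 V.
W_field = −qΔV = −(-8.25×10⁻⁹ C)(-53.6 V) = -4.42×10⁻⁷ J.

-4.42×10⁻⁷ J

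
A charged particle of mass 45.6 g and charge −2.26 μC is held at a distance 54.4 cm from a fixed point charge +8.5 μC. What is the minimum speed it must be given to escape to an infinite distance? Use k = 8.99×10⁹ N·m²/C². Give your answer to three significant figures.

To just escape, total mechanical energy must reach zero at infinity: ½mv²_min + U = 0, so ½mv²_min = −U = |kQq|/r.
|U| = |kQq|/r = (8.99×10⁹ N·m²/C²)(8.50×10⁻⁶)(2.26×10⁻⁶)/(0.544) = 0.317 J.
v_min = √(2|U|/m) = √(2·0.317/0.0456) = 3.73 m/s.

3.73 m/s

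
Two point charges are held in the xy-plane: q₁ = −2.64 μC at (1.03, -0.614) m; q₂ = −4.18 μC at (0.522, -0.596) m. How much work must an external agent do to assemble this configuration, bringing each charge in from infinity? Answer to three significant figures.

0.195 J

The assembly work is the sum of pairwise potential energies, U = Σ_{i<j} kqᵢqⱼ/rᵢⱼ.
Pair separations: r₁₂ = 0.508 m.
U = (0.195) = 0.195 J.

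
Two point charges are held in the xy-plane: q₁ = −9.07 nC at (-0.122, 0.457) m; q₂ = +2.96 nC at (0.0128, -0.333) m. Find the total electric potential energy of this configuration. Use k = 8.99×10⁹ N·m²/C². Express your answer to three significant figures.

-3.01×10⁻⁷ J

The work to assemble the configuration equals its total potential energy, U = Σ kqᵢqⱼ/rᵢⱼ over all pairs.
Pair separations: r₁₂ = 0.801 m.
U = (-3.01×10⁻⁷) = -3.01×10⁻⁷ J.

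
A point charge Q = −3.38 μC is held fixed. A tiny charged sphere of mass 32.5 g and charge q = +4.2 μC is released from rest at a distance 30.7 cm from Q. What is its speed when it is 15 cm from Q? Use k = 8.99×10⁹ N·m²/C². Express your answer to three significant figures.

Only the electrostatic force acts, so mechanical energy is conserved: ½mv² = U₁ − U₂ = kQq(1/r₁ − 1/r₂).
U₁ − U₂ = (8.99×10⁹ N·m²/C²)(-3.38×10⁻⁶ C)(4.20×10⁻⁶ C)(1/0.307 − 1/0.150) = 0.435 J.
v = √(2·0.435/0.0325) = 5.17 m/s.

5.17 m/s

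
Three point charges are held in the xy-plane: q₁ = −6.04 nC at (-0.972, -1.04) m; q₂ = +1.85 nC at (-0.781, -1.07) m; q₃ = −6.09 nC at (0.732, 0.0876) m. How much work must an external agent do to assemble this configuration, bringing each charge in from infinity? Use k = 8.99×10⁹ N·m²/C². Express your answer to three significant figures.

The work to assemble the configuration equals its total potential energy, U = Σ kqᵢqⱼ/rᵢⱼ over all pairs.
Pair separations: r₁₂ = 0.193 m, r₁₃ = 2.04 m, r₂₃ = 1.91 m.
U = (-5.20×10⁻⁷) + (1.62×10⁻⁷) + (-5.32×10⁻⁸) = -4.11×10⁻⁷ J.

-4.11×10⁻⁷ J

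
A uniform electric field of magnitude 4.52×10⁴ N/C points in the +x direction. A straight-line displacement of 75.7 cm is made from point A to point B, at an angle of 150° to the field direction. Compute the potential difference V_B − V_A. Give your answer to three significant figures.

Only the component of displacement along E changes the potential: ΔV = −E·d·cosθ.
ΔV = −(4.52×10⁴ V/m)(0.757 m)cos150° = 2.96×10⁴ V.

2.96×10⁴ V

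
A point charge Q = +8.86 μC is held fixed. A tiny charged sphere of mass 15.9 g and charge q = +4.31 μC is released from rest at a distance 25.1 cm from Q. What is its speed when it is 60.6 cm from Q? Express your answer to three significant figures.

10.0 m/s

Only the electrostatic force acts, so mechanical energy is conserved: ½mv² = U₁ − U₂ = kQq(1/r₁ − 1/r₂).
U₁ − U₂ = (8.99×10⁹ N·m²/C²)(8.86×10⁻⁶ C)(4.31×10⁻⁶ C)(1/0.251 − 1/0.606) = 0.801 J.
v = √(2·0.801/0.0159) = 10.0 m/s.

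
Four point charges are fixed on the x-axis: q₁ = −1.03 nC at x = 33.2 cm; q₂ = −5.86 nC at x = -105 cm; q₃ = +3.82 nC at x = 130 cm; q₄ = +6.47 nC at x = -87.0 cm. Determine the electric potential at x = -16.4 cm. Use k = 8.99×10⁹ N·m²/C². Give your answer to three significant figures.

27.7 V

The total potential is the scalar sum of each charge's contribution, V = Σ kqᵢ/rᵢ.
Distances from the field point to each charge: r₁ = 0.496 m, r₂ = 0.886 m, r₃ = 1.46 m, r₄ = 0.706 m.
V = k[(-1.03×10⁻⁹)/(0.496) + (-5.86×10⁻⁹)/(0.886) + (3.82×10⁻⁹)/(1.46) + (6.47×10⁻⁹)/(0.706)] = 27.7 V.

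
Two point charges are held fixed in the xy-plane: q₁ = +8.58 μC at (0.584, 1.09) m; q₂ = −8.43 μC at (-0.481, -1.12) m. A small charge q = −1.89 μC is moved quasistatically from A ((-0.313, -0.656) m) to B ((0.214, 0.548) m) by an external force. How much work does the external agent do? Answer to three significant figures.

-0.359 J

For quasistatic motion the external work equals the change in potential energy: W_ext = qΔV = q(V_B − V_A).
At A: distances to the source charges are 1.96 m, 0.493 m; V_A = Σ kqᵢ/rᵢ = -1.14×10⁵ V.
At B: distances to the source charges are 0.656 m, 1.81 m; V_B = Σ kqᵢ/rᵢ = 7.56×10⁴ V.
ΔV = V_B − V_A = 1.90×10⁵ V.
W_ext = qΔV = (-1.89×10⁻⁶ C)(1.90×10⁵ V) = -0.359 J.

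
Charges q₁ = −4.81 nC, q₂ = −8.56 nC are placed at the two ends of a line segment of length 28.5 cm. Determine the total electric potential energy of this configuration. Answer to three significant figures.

1.30×10⁻⁶ J

The work to assemble the configuration equals its total potential energy, U = Σ kqᵢqⱼ/rᵢⱼ over all pairs.
The separation is r = 0.285 m.
U = (1.30×10⁻⁶) = 1.30×10⁻⁶ J.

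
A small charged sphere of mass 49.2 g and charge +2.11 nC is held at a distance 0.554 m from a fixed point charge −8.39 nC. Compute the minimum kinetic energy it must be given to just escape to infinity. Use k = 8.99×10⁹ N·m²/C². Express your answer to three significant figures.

2.87×10⁻⁷ J

To just escape, total mechanical energy must reach zero at infinity: ½mv²_min + U = 0, so ½mv²_min = −U = |kQq|/r.
|U| = |kQq|/r = (8.99×10⁹ N·m²/C²)(8.39×10⁻⁹)(2.11×10⁻⁹)/(0.554) = 2.87×10⁻⁷ J.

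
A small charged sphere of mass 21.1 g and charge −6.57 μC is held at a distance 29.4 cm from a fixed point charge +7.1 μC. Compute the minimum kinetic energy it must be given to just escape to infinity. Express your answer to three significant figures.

1.43 J

To just escape, total mechanical energy must reach zero at infinity: ½mv²_min + U = 0, so ½mv²_min = −U = |kQq|/r.
|U| = |kQq|/r = (8.99×10⁹ N·m²/C²)(7.10×10⁻⁶)(6.57×10⁻⁶)/(0.294) = 1.43 J.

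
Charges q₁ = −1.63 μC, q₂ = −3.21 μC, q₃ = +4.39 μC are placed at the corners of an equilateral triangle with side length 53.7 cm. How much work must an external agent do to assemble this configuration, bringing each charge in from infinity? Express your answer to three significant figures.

The work to assemble the configuration equals its total potential energy, U = Σ kqᵢqⱼ/rᵢⱼ over all pairs.
All three pair separations equal the side length, 0.537 m.
U = (0.0876) + (-0.120) + (-0.236) = -0.268 J.

-0.268 J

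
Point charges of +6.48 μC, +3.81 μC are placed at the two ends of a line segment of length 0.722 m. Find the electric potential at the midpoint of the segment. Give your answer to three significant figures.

2.56×10⁵ V

The total potential is the scalar sum of each charge's contribution, V = Σ kqᵢ/rᵢ.
Each charge is 0.361 m from the midpoint.
V = k[(6.48×10⁻⁶)/(0.361) + (3.81×10⁻⁶)/(0.361)] = 2.56×10⁵ V.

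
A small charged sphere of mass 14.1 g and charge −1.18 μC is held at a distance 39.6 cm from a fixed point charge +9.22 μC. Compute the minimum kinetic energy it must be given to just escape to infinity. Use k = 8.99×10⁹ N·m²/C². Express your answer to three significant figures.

0.247 J

To just escape, total mechanical energy must reach zero at infinity: ½mv²_min + U = 0, so ½mv²_min = −U = |kQq|/r.
|U| = |kQq|/r = (8.99×10⁹ N·m²/C²)(9.22×10⁻⁶)(1.18×10⁻⁶)/(0.396) = 0.247 J.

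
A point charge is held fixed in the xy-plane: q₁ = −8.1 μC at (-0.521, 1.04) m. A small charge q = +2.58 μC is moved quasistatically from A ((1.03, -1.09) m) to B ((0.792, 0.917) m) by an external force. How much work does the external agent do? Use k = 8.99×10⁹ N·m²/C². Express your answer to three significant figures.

For quasistatic motion the external work equals the change in potential energy: W_ext = qΔV = q(V_B − V_A).
At A: distance to the source charge is 2.63 m; V_A = kq₁/r = -2.76×10⁴ V.
At B: distance to the source charge is 1.32 m; V_B = kq₁/r = -5.52×10⁴ V.
ΔV = V_B − V_A = -2.76×10⁴ V.
W_ext = qΔV = (2.58×10⁻⁶ C)(-2.76×10⁴ V) = -0.0712 J.

-0.0712 J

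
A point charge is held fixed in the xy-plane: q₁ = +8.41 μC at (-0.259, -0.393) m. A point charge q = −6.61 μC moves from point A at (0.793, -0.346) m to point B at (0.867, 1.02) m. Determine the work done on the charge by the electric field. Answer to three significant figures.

-0.198 J

The work done by the electric force is W_field = −ΔU = −q(V_B − V_A) = q(V_A − V_B).
At A: distance to the source charge is 1.05 m; V_A = kq₁/r = 7.18×10⁴ V.
At B: distance to the source charge is 1.81 m; V_B = kq₁/r = 4.18×10⁴ V.
ΔV = V_B − V_A = -3.00×10⁴ V.
W_field = −qΔV = −(-6.61×10⁻⁶ C)(-3.00×10⁴ V) = -0.198 J.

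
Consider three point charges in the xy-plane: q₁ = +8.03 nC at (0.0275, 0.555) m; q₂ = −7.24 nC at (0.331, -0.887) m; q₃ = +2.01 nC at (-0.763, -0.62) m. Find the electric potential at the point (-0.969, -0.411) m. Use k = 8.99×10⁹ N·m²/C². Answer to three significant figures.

66.6 V

Electric potential is a scalar, so the contributions from each charge add algebraically: V = Σ kqᵢ/rᵢ.
Distances from the field point to each charge: r₁ = 1.39 m, r₂ = 1.38 m, r₃ = 0.293 m.
V = k[(8.03×10⁻⁹)/(1.39) + (-7.24×10⁻⁹)/(1.38) + (2.01×10⁻⁹)/(0.293)] = 66.6 V.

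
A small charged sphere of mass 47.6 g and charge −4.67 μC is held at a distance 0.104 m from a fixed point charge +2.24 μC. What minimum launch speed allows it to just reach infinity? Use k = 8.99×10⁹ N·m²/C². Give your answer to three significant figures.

6.16 m/s

To just escape, total mechanical energy must reach zero at infinity: ½mv²_min + U = 0, so ½mv²_min = −U = |kQq|/r.
|U| = |kQq|/r = (8.99×10⁹ N·m²/C²)(2.24×10⁻⁶)(4.67×10⁻⁶)/(0.104) = 0.904 J.
v_min = √(2|U|/m) = √(2·0.904/0.0476) = 6.16 m/s.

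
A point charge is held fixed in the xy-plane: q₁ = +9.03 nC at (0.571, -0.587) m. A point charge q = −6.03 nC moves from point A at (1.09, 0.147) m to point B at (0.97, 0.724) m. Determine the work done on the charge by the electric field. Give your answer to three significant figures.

The work done by the electric force is W_field = −ΔU = −q(V_B − V_A) = q(V_A − V_B).
At A: distance to the source charge is 0.899 m; V_A = kq₁/r = 90.3 V.
At B: distance to the source charge is 1.37 m; V_B = kq₁/r = 59.2 V.
ΔV = V_B − V_A = -31.1 V.
W_field = −qΔV = −(-6.03×10⁻⁹ C)(-31.1 V) = -1.87×10⁻⁷ J.

-1.87×10⁻⁷ J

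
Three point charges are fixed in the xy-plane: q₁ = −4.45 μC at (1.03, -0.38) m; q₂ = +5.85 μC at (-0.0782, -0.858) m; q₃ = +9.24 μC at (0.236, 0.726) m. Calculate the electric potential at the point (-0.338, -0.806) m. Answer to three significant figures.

2.21×10⁵ V

The total potential is the scalar sum of each charge's contribution, V = Σ kqᵢ/rᵢ.
Distances from the field point to each charge: r₁ = 1.43 m, r₂ = 0.265 m, r₃ = 1.64 m.
V = k[(-4.45×10⁻⁶)/(1.43) + (5.85×10⁻⁶)/(0.265) + (9.24×10⁻⁶)/(1.64)] = 2.21×10⁵ V.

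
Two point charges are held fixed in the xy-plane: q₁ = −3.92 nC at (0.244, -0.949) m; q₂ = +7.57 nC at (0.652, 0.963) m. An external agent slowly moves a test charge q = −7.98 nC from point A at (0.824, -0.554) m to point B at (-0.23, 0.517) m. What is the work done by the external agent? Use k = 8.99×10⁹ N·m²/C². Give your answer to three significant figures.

-4.12×10⁻⁷ J

For quasistatic motion the external work equals the change in potential energy: W_ext = qΔV = q(V_B − V_A).
At A: distances to the source charges are 0.702 m, 1.53 m; V_A = Σ kqᵢ/rᵢ = -5.64 V.
At B: distances to the source charges are 1.54 m, 0.988 m; V_B = Σ kqᵢ/rᵢ = 46.0 V.
ΔV = V_B − V_A = 51.6 V.
W_ext = qΔV = (-7.98×10⁻⁹ C)(51.6 V) = -4.12×10⁻⁷ J.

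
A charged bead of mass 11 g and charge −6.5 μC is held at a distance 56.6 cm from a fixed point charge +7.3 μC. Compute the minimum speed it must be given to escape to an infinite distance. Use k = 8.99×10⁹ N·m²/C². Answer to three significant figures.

To just escape, total mechanical energy must reach zero at infinity: ½mv²_min + U = 0, so ½mv²_min = −U = |kQq|/r.
|U| = |kQq|/r = (8.99×10⁹ N·m²/C²)(7.30×10⁻⁶)(6.50×10⁻⁶)/(0.566) = 0.754 J.
v_min = √(2|U|/m) = √(2·0.754/0.0110) = 11.7 m/s.

11.7 m/s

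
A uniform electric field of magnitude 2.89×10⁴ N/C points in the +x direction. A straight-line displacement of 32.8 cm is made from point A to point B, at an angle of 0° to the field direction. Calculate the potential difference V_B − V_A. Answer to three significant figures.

Only the component of displacement along E changes the potential: ΔV = −E·d·cosθ.
ΔV = −(2.89×10⁴ V/m)(0.328 m)cos0° = -9480 V.

-9480 V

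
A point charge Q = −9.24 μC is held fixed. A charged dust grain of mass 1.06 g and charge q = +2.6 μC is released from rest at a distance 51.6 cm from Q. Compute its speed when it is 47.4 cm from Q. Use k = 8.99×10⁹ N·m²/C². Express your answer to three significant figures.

Only the electrostatic force acts, so mechanical energy is conserved: ½mv² = U₁ − U₂ = kQq(1/r₁ − 1/r₂).
U₁ − U₂ = (8.99×10⁹ N·m²/C²)(-9.24×10⁻⁶ C)(2.60×10⁻⁶ C)(1/0.516 − 1/0.474) = 0.0371 J.
v = √(2·0.0371/1.06×10⁻³) = 8.37 m/s.

8.37 m/s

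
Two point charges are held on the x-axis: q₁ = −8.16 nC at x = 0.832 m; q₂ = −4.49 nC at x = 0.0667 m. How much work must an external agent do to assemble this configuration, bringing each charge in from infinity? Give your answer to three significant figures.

4.30×10⁻⁷ J

The work to assemble the configuration equals its total potential energy, U = Σ kqᵢqⱼ/rᵢⱼ over all pairs.
Pair separations: r₁₂ = 0.765 m.
U = (4.30×10⁻⁷) = 4.30×10⁻⁷ J.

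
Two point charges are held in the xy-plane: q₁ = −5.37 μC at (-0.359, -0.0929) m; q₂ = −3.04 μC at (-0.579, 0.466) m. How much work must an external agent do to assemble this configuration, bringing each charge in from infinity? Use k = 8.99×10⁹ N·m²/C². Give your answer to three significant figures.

0.244 J

The assembly work is the sum of pairwise potential energies, U = Σ_{i<j} kqᵢqⱼ/rᵢⱼ.
Pair separations: r₁₂ = 0.601 m.
U = (0.244) = 0.244 J.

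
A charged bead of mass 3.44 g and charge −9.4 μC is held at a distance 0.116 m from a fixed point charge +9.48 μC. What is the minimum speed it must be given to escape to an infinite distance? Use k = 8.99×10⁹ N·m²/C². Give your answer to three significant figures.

63.4 m/s

To just escape, total mechanical energy must reach zero at infinity: ½mv²_min + U = 0, so ½mv²_min = −U = |kQq|/r.
|U| = |kQq|/r = (8.99×10⁹ N·m²/C²)(9.48×10⁻⁶)(9.40×10⁻⁶)/(0.116) = 6.91 J.
v_min = √(2|U|/m) = √(2·6.91/3.44×10⁻³) = 63.4 m/s.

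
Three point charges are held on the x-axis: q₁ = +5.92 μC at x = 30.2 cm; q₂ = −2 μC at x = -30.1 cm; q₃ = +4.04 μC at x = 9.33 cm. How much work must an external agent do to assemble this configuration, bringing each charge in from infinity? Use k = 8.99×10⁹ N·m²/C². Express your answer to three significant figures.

The assembly work is the sum of pairwise potential energies, U = Σ_{i<j} kqᵢqⱼ/rᵢⱼ.
Pair separations: r₁₂ = 0.603 m, r₁₃ = 0.209 m, r₂₃ = 0.394 m.
U = (-0.177) + (1.03) + (-0.184) = 0.670 J.

0.670 J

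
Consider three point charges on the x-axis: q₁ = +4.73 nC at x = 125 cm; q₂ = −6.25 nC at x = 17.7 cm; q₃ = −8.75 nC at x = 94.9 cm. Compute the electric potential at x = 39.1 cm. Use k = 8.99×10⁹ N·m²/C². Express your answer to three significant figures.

-354 V

The total potential is the scalar sum of each charge's contribution, V = Σ kqᵢ/rᵢ.
Distances from the field point to each charge: r₁ = 0.859 m, r₂ = 0.214 m, r₃ = 0.558 m.
V = k[(4.73×10⁻⁹)/(0.859) + (-6.25×10⁻⁹)/(0.214) + (-8.75×10⁻⁹)/(0.558)] = -354 V.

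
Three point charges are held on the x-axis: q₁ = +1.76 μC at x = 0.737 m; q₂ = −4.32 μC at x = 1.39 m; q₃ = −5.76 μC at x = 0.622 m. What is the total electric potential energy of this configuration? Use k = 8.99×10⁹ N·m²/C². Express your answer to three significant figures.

-0.606 J

The work to assemble the configuration equals its total potential energy, U = Σ kqᵢqⱼ/rᵢⱼ over all pairs.
Pair separations: r₁₂ = 0.653 m, r₁₃ = 0.115 m, r₂₃ = 0.768 m.
U = (-0.105) + (-0.792) + (0.291) = -0.606 J.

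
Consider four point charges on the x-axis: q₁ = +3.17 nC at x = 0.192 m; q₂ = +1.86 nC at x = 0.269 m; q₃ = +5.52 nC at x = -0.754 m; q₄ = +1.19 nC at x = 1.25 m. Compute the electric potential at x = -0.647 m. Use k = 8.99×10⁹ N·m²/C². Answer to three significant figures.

The total potential is the scalar sum of each charge's contribution, V = Σ kqᵢ/rᵢ.
Distances from the field point to each charge: r₁ = 0.839 m, r₂ = 0.916 m, r₃ = 0.107 m, r₄ = 1.90 m.
V = k[(3.17×10⁻⁹)/(0.839) + (1.86×10⁻⁹)/(0.916) + (5.52×10⁻⁹)/(0.107) + (1.19×10⁻⁹)/(1.90)] = 522 V.

522 V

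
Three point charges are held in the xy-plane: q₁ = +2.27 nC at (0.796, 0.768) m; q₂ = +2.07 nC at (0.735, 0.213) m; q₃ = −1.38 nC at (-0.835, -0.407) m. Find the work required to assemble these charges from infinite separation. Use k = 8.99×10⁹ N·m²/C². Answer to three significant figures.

The assembly work is the sum of pairwise potential energies, U = Σ_{i<j} kqᵢqⱼ/rᵢⱼ.
Pair separations: r₁₂ = 0.558 m, r₁₃ = 2.01 m, r₂₃ = 1.69 m.
U = (7.57×10⁻⁸) + (-1.40×10⁻⁸) + (-1.52×10⁻⁸) = 4.64×10⁻⁸ J.

4.64×10⁻⁸ J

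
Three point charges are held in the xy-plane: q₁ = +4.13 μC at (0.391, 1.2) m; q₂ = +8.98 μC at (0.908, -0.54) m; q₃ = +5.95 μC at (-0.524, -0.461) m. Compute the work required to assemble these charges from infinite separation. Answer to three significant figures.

The work to assemble the configuration equals its total potential energy, U = Σ kqᵢqⱼ/rᵢⱼ over all pairs.
Pair separations: r₁₂ = 1.82 m, r₁₃ = 1.90 m, r₂₃ = 1.43 m.
U = (0.184) + (0.116) + (0.335) = 0.635 J.

0.635 J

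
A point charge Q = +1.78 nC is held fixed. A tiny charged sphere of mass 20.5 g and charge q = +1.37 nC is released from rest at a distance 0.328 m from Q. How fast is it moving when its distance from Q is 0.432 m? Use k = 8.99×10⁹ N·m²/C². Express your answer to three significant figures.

1.25×10⁻³ m/s

Only the electrostatic force acts, so mechanical energy is conserved: ½mv² = U₁ − U₂ = kQq(1/r₁ − 1/r₂).
U₁ − U₂ = (8.99×10⁹ N·m²/C²)(1.78×10⁻⁹ C)(1.37×10⁻⁹ C)(1/0.328 − 1/0.432) = 1.61×10⁻⁸ J.
v = √(2·1.61×10⁻⁸/0.0205) = 1.25×10⁻³ m/s.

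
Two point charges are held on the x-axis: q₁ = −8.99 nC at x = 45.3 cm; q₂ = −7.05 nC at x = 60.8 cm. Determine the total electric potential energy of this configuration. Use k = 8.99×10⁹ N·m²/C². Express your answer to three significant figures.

3.68×10⁻⁶ J

The assembly work is the sum of pairwise potential energies, U = Σ_{i<j} kqᵢqⱼ/rᵢⱼ.
Pair separations: r₁₂ = 0.155 m.
U = (3.68×10⁻⁶) = 3.68×10⁻⁶ J.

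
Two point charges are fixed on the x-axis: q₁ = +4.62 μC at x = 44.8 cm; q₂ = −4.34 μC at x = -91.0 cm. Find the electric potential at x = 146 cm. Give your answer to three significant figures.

2.46×10⁴ V

The total potential is the scalar sum of each charge's contribution, V = Σ kqᵢ/rᵢ.
Distances from the field point to each charge: r₁ = 1.01 m, r₂ = 2.37 m.
V = k[(4.62×10⁻⁶)/(1.01) + (-4.34×10⁻⁶)/(2.37)] = 2.46×10⁴ V.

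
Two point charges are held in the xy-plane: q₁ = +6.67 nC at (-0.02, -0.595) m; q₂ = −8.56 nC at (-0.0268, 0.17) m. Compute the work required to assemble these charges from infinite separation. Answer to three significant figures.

-6.71×10⁻⁷ J

The work to assemble the configuration equals its total potential energy, U = Σ kqᵢqⱼ/rᵢⱼ over all pairs.
Pair separations: r₁₂ = 0.765 m.
U = (-6.71×10⁻⁷) = -6.71×10⁻⁷ J.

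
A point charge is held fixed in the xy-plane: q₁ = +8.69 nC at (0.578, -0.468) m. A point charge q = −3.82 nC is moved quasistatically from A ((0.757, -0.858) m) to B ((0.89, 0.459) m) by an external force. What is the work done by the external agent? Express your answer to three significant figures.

3.90×10⁻⁷ J

For quasistatic motion the external work equals the change in potential energy: W_ext = qΔV = q(V_B − V_A).
At A: distance to the source charge is 0.429 m; V_A = kq₁/r = 182 V.
At B: distance to the source charge is 0.978 m; V_B = kq₁/r = 79.9 V.
ΔV = V_B − V_A = -102 V.
W_ext = qΔV = (-3.82×10⁻⁹ C)(-102 V) = 3.90×10⁻⁷ J.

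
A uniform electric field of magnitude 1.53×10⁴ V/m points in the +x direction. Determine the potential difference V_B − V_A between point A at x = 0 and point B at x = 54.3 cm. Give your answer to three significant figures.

-8310 V

In a uniform field, potential decreases in the direction of E: V_B − V_A = −E·Δx.
V_B − V_A = −(1.53×10⁴ V/m)(0.543 m) = -8310 V.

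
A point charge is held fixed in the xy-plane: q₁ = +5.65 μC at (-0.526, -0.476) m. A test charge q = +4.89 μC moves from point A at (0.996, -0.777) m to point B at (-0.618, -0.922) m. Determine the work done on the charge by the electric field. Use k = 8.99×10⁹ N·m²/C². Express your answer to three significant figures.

-0.385 J

The work done by the electric force is W_field = −ΔU = −q(V_B − V_A) = q(V_A − V_B).
At A: distance to the source charge is 1.55 m; V_A = kq₁/r = 3.27×10⁴ V.
At B: distance to the source charge is 0.455 m; V_B = kq₁/r = 1.12×10⁵ V.
ΔV = V_B − V_A = 7.88×10⁴ V.
W_field = −qΔV = −(4.89×10⁻⁶ C)(7.88×10⁴ V) = -0.385 J.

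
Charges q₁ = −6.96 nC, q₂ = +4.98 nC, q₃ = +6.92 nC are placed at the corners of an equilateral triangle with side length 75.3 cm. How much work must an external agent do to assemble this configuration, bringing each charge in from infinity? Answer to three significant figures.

-5.77×10⁻⁷ J

The assembly work is the sum of pairwise potential energies, U = Σ_{i<j} kqᵢqⱼ/rᵢⱼ.
All three pair separations equal the side length, 0.753 m.
U = (-4.14×10⁻⁷) + (-5.75×10⁻⁷) + (4.11×10⁻⁷) = -5.77×10⁻⁷ J.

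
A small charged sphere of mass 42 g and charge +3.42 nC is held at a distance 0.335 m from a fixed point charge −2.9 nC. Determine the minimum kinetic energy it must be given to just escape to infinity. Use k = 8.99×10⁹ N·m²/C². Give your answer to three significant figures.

2.66×10⁻⁷ J

To just escape, total mechanical energy must reach zero at infinity: ½mv²_min + U = 0, so ½mv²_min = −U = |kQq|/r.
|U| = |kQq|/r = (8.99×10⁹ N·m²/C²)(2.90×10⁻⁹)(3.42×10⁻⁹)/(0.335) = 2.66×10⁻⁷ J.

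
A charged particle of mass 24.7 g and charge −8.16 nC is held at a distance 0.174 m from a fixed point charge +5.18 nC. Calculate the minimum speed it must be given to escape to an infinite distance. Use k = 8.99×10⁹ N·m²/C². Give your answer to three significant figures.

0.0133 m/s

To just escape, total mechanical energy must reach zero at infinity: ½mv²_min + U = 0, so ½mv²_min = −U = |kQq|/r.
|U| = |kQq|/r = (8.99×10⁹ N·m²/C²)(5.18×10⁻⁹)(8.16×10⁻⁹)/(0.174) = 2.18×10⁻⁶ J.
v_min = √(2|U|/m) = √(2·2.18×10⁻⁶/0.0247) = 0.0133 m/s.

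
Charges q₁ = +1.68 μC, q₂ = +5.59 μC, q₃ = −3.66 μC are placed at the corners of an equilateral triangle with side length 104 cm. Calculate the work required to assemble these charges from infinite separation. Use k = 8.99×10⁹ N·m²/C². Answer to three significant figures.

The work to assemble the configuration equals its total potential energy, U = Σ kqᵢqⱼ/rᵢⱼ over all pairs.
All three pair separations equal the side length, 1.04 m.
U = (0.0812) + (-0.0532) + (-0.177) = -0.149 J.

-0.149 J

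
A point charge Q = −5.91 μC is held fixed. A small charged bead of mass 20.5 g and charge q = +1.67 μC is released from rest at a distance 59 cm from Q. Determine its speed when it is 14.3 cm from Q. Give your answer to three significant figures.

6.77 m/s

Only the electrostatic force acts, so mechanical energy is conserved: ½mv² = U₁ − U₂ = kQq(1/r₁ − 1/r₂).
U₁ − U₂ = (8.99×10⁹ N·m²/C²)(-5.91×10⁻⁶ C)(1.67×10⁻⁶ C)(1/0.590 − 1/0.143) = 0.470 J.
v = √(2·0.470/0.0205) = 6.77 m/s.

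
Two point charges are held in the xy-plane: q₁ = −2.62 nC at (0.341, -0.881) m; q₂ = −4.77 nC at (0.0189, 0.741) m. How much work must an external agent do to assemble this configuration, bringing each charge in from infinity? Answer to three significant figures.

The work to assemble the configuration equals its total potential energy, U = Σ kqᵢqⱼ/rᵢⱼ over all pairs.
Pair separations: r₁₂ = 1.65 m.
U = (6.79×10⁻⁸) = 6.79×10⁻⁸ J.

6.79×10⁻⁸ J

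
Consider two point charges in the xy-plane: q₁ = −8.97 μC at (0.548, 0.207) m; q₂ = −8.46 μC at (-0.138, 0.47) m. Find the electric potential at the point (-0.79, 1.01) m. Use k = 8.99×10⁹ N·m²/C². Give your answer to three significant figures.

The total potential is the scalar sum of each charge's contribution, V = Σ kqᵢ/rᵢ.
Distances from the field point to each charge: r₁ = 1.56 m, r₂ = 0.847 m.
V = k[(-8.97×10⁻⁶)/(1.56) + (-8.46×10⁻⁶)/(0.847)] = -1.42×10⁵ V.

-1.42×10⁵ V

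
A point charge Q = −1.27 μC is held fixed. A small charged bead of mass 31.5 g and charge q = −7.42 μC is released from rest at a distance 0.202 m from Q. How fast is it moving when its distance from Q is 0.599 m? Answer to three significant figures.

Only the electrostatic force acts, so mechanical energy is conserved: ½mv² = U₁ − U₂ = kQq(1/r₁ − 1/r₂).
U₁ − U₂ = (8.99×10⁹ N·m²/C²)(-1.27×10⁻⁶ C)(-7.42×10⁻⁶ C)(1/0.202 − 1/0.599) = 0.278 J.
v = √(2·0.278/0.0315) = 4.20 m/s.

4.20 m/s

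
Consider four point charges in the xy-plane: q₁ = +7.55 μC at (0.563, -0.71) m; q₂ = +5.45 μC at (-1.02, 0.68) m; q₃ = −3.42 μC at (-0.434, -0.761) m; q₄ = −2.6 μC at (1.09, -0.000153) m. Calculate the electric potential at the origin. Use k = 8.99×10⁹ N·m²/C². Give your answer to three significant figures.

Electric potential is a scalar, so the contributions from each charge add algebraically: V = Σ kqᵢ/rᵢ.
Distances from the field point to each charge: r₁ = 0.906 m, r₂ = 1.23 m, r₃ = 0.876 m, r₄ = 1.09 m.
V = k[(7.55×10⁻⁶)/(0.906) + (5.45×10⁻⁶)/(1.23) + (-3.42×10⁻⁶)/(0.876) + (-2.60×10⁻⁶)/(1.09)] = 5.83×10⁴ V.

5.83×10⁴ V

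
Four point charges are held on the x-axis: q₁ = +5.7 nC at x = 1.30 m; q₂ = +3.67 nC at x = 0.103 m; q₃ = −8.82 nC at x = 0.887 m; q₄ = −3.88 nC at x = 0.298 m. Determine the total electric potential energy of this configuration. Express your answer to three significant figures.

-1.64×10⁻⁶ J

The assembly work is the sum of pairwise potential energies, U = Σ_{i<j} kqᵢqⱼ/rᵢⱼ.
Pair separations: r₁₂ = 1.20 m, r₁₃ = 0.413 m, r₁₄ = 1.00 m, r₂₃ = 0.784 m, r₂₄ = 0.195 m, r₃₄ = 0.589 m.
Summing all 6 pair terms gives U = -1.64×10⁻⁶ J.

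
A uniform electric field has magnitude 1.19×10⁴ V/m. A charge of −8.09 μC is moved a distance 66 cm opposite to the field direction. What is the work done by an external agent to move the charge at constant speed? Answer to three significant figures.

The potential change for a displacement 66 cm opposite to the field direction is ΔV = +Ed = 7850 V.
W_ext = qΔV = -0.0635 J.

-0.0635 J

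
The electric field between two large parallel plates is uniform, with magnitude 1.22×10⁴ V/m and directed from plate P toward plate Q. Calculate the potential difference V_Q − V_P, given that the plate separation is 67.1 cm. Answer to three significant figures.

In a uniform field, potential decreases in the direction of E: ΔV = −E·d for a displacement d parallel to E.
Going from P to Q is a displacement of 67.1 cm along the field, so V_Q − V_P = −Ed = -8190 V.

-8190 V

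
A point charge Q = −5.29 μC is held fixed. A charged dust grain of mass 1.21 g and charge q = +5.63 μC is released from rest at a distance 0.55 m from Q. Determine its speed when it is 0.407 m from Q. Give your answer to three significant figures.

Only the electrostatic force acts, so mechanical energy is conserved: ½mv² = U₁ − U₂ = kQq(1/r₁ − 1/r₂).
U₁ − U₂ = (8.99×10⁹ N·m²/C²)(-5.29×10⁻⁶ C)(5.63×10⁻⁶ C)(1/0.550 − 1/0.407) = 0.171 J.
v = √(2·0.171/1.21×10⁻³) = 16.8 m/s.

16.8 m/s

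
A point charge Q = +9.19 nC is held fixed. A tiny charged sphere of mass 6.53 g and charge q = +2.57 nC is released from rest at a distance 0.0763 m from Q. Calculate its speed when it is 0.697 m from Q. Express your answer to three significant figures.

0.0276 m/s

Only the electrostatic force acts, so mechanical energy is conserved: ½mv² = U₁ − U₂ = kQq(1/r₁ − 1/r₂).
U₁ − U₂ = (8.99×10⁹ N·m²/C²)(9.19×10⁻⁹ C)(2.57×10⁻⁹ C)(1/0.0763 − 1/0.697) = 2.48×10⁻⁶ J.
v = √(2·2.48×10⁻⁶/6.53×10⁻³) = 0.0276 m/s.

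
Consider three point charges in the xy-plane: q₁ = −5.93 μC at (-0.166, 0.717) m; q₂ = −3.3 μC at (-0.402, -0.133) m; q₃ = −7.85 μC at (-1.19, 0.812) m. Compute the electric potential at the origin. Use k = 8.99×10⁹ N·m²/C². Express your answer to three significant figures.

The total potential is the scalar sum of each charge's contribution, V = Σ kqᵢ/rᵢ.
Distances from the field point to each charge: r₁ = 0.736 m, r₂ = 0.423 m, r₃ = 1.44 m.
V = k[(-5.93×10⁻⁶)/(0.736) + (-3.30×10⁻⁶)/(0.423) + (-7.85×10⁻⁶)/(1.44)] = -1.91×10⁵ V.

-1.91×10⁵ V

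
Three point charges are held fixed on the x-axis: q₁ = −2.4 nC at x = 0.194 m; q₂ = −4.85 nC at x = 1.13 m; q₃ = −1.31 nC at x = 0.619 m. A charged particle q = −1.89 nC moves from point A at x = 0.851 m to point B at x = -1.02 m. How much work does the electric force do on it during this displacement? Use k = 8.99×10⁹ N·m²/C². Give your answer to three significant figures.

The work done by the electric force is W_field = −ΔU = −q(V_B − V_A) = q(V_A − V_B).
At A: distances to the source charges are 0.657 m, 0.279 m, 0.232 m; V_A = Σ kqᵢ/rᵢ = -240 V.
At B: distances to the source charges are 1.21 m, 2.15 m, 1.64 m; V_B = Σ kqᵢ/rᵢ = -45.2 V.
ΔV = V_B − V_A = 195 V.
W_field = −qΔV = −(-1.89×10⁻⁹ C)(195 V) = 3.68×10⁻⁷ J.

3.68×10⁻⁷ J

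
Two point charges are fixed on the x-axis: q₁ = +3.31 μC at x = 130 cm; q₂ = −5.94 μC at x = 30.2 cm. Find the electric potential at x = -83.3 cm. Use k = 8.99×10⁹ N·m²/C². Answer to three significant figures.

-3.31×10⁴ V

The total potential is the scalar sum of each charge's contribution, V = Σ kqᵢ/rᵢ.
Distances from the field point to each charge: r₁ = 2.13 m, r₂ = 1.14 m.
V = k[(3.31×10⁻⁶)/(2.13) + (-5.94×10⁻⁶)/(1.14)] = -3.31×10⁴ V.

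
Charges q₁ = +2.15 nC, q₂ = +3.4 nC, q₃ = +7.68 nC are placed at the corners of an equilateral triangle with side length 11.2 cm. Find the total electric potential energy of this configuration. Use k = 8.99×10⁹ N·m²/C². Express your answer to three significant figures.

The assembly work is the sum of pairwise potential energies, U = Σ_{i<j} kqᵢqⱼ/rᵢⱼ.
All three pair separations equal the side length, 0.112 m.
U = (5.87×10⁻⁷) + (1.33×10⁻⁶) + (2.10×10⁻⁶) = 4.01×10⁻⁶ J.

4.01×10⁻⁶ J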